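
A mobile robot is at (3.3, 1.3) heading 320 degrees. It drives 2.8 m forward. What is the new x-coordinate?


x_new = x0 + d*cos(theta)
= 3.3 + 2.8*cos(320)
= 3.3 + 2.1449
= 5.4449


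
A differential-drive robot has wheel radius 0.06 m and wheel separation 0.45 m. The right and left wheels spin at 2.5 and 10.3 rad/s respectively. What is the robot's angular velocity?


vR = r*wR = 0.06*2.5 = 0.15 m/s
vL = r*wL = 0.06*10.3 = 0.618 m/s
v = (vR+vL)/2 = 0.384 m/s
omega = (vR-vL)/L = -1.04 rad/s
angular velocity = -1.04 rad/s


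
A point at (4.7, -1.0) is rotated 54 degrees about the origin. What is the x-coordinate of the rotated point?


x' = x*cos(theta) - y*sin(theta)
cos(54 deg) = 0.5878, sin(54 deg) = 0.809
x' = 4.7 * 0.5878 - -1.0 * 0.809
= 2.7626 - -0.809
= 3.5716


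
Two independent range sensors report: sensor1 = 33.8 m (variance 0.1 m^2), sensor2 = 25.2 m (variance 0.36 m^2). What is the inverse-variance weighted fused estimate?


w1 = (1/var1) / (1/var1 + 1/var2)
   = 10.0 / (10.0 + 2.7778) = 0.7826
w2 = 1 - w1 = 0.2174
fused = w1*s1 + w2*s2 = 26.4522 + 5.4783
= 31.9304 m


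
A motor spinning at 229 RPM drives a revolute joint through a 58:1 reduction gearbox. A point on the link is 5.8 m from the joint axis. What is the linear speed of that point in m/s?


omega_motor = 229 * 2*pi/60 = 23.9808 rad/s
omega_joint = omega_motor / 58 = 0.4135 rad/s
v = omega_joint * r = 0.4135 * 5.8
= 2.3981 m/s


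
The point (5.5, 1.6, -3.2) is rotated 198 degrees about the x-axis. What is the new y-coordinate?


Rotation about x-axis: y' = y*cos(theta) - z*sin(theta)
= 1.6 * -0.9511 - -3.2 * -0.309
= -2.5105


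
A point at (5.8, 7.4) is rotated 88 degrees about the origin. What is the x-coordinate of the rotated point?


x' = x*cos(theta) - y*sin(theta)
cos(88 deg) = 0.0349, sin(88 deg) = 0.9994
x' = 5.8 * 0.0349 - 7.4 * 0.9994
= 0.2024 - 7.3955
= -7.1931


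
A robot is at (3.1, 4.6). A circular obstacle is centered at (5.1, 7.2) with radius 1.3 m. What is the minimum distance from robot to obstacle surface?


center_dist = sqrt((3.1-5.1)^2 + (4.6-7.2)^2)
= sqrt(4.0 + 6.76)
= 3.2802
min_dist = center_dist - radius = 3.2802 - 1.3 = 1.9802 m


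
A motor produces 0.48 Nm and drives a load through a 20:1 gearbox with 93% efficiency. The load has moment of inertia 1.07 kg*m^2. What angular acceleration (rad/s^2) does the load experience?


tau_out = tau_motor * N * eta
= 0.48 * 20 * 0.93 = 8.928 Nm
alpha = tau_out / I = 8.928 / 1.07
= 8.3439 rad/s^2


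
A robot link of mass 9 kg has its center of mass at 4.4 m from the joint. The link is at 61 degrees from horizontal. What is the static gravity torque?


tau = m*g*L*cos(angle)
= 9 * 9.81 * 4.4 * cos(61 deg)
= 9 * 9.81 * 4.4 * 0.4848
= 188.3369 Nm


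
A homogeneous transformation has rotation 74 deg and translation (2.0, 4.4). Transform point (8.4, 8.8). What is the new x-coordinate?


x' = cos(theta)*px - sin(theta)*py + tx
= 0.2756*8.4 - 0.9613*8.8 + 2.0
= -4.1437


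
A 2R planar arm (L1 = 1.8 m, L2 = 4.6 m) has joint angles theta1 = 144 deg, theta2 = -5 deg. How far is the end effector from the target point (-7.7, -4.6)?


End effector via forward kinematics:
x = L1*cos(t1) + L2*cos(t1+t2) = -4.9279
y = L1*sin(t1) + L2*sin(t1+t2) = 4.0759
Distance to target:
d = sqrt((-7.7 - -4.9279)^2 + (-4.6 - 4.0759)^2)
= sqrt(7.6846 + 75.271)
= 9.108 m


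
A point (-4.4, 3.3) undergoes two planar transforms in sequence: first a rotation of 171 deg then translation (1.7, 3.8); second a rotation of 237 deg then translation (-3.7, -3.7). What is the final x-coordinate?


After transform 1:
x1 = cos(171)*-4.4 - sin(171)*3.3 + 1.7 = 5.5296
y1 = sin(171)*-4.4 + cos(171)*3.3 + 3.8 = -0.1477
After transform 2:
x2 = cos(237)*5.5296 - sin(237)*-0.1477 + -3.7
= -6.8355


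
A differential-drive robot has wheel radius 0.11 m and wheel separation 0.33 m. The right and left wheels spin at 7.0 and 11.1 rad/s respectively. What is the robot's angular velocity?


vR = r*wR = 0.11*7.0 = 0.77 m/s
vL = r*wL = 0.11*11.1 = 1.221 m/s
v = (vR+vL)/2 = 0.9955 m/s
omega = (vR-vL)/L = -1.3667 rad/s
angular velocity = -1.3667 rad/s


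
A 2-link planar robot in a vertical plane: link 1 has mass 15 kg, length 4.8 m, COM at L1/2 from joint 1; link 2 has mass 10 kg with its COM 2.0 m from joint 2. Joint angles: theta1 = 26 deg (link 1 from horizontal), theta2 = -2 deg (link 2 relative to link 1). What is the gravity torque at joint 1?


Horizontal distance from joint 1 to link-1 COM:
  x_c1 = (L1/2)*cos(t1) = 2.4 * 0.8988 = 2.1571 m
Horizontal distance from joint 1 to link-2 COM:
  x_c2 = L1*cos(t1) + Lc2*cos(t1+t2)
       = 4.8*0.8988 + 2.0*0.9135 = 6.1413 m
tau1 = m1*g*x_c1 + m2*g*x_c2
     = 15*9.81*2.1571 + 10*9.81*6.1413
     = 317.4181 + 602.4618
     = 919.8799 Nm


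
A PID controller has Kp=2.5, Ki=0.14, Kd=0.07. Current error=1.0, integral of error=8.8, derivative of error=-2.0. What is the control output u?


u = Kp*e + Ki*int(e) + Kd*de/dt
= 2.5*1.0 + 0.14*8.8 + 0.07*(-2.0)
= 2.5 + 1.232 + -0.14
= 3.592


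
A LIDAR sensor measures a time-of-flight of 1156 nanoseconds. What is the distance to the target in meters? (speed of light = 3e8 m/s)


tof = 1156 ns = 1.156e-06 s
dist = c * tof / 2
= 3e8 * 1.156e-06 / 2
= 173.4 m


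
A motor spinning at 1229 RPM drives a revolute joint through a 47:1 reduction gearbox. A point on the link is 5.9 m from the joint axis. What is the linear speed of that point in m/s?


omega_motor = 1229 * 2*pi/60 = 128.7006 rad/s
omega_joint = omega_motor / 47 = 2.7383 rad/s
v = omega_joint * r = 2.7383 * 5.9
= 16.156 m/s


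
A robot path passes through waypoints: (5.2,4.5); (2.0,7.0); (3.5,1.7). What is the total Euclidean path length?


Segment lengths:
  seg1 = sqrt((-3.2)^2 + (2.5)^2) = 4.0608
  seg2 = sqrt((1.5)^2 + (-5.3)^2) = 5.5082
Total = 9.569


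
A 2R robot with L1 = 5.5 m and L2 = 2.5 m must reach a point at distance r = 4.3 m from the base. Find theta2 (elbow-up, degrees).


cos(theta2) = (r^2 - L1^2 - L2^2) / (2*L1*L2)
cos(theta2) = (18.49 - 30.25 - 6.25) / 27.5
cos(theta2) = -0.654909
theta2 = 130.9128 degrees


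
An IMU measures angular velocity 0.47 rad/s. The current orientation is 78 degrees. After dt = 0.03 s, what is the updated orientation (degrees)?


delta_theta = w * dt = 0.47 * 0.03 = 0.0141 rad
= 0.8079 deg
theta_new = 78 + 0.8079 = 78.8079 deg


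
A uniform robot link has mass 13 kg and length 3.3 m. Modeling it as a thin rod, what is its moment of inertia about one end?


I = (1/3) * m * L^2
= (1/3) * 13 * 3.3^2
= 0.333333 * 13 * 10.89
= 47.19 kg*m^2


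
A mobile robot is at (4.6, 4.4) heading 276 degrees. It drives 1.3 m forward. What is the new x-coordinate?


x_new = x0 + d*cos(theta)
= 4.6 + 1.3*cos(276)
= 4.6 + 0.1359
= 4.7359


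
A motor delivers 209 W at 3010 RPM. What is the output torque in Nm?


omega = 3010 * 2*pi/60 = 315.2065 rad/s
tau = P / omega = 209 / 315.2065
= 0.6631 Nm


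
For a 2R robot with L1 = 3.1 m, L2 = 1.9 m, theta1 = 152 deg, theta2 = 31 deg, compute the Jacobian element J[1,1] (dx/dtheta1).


J[1,1] = -L1*sin(t1) - L2*sin(t1+t2)
= -3.1*sin(152) - 1.9*sin(183)
= -1.3559


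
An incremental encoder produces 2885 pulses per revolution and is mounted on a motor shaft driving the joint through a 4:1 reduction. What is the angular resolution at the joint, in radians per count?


counts per rev = 2885
effective counts at joint = 2885 * 4 = 11540
resolution = 2*pi / 11540
= 5.4447e-04 rad/count


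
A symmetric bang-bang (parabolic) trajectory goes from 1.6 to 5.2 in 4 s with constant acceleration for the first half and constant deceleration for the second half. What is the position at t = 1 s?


Symmetric rest-to-rest: each phase covers (pf-p0)/2 in time T/2. 0.5*a*(T/2)^2 = (pf-p0)/2 => a = 4*(pf-p0)/T^2
a = 4*(5.2-1.6)/4^2 = 0.9
t = 1 is in the acceleration phase (t <= T/2).
p = p0 + 0.5*a*t^2 = 1.6 + 0.5*0.9*1^2
= 2.05


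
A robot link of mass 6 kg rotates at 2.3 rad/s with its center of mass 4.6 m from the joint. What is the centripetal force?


F = m * omega^2 * r
= 6 * 2.3^2 * 4.6
= 6 * 5.29 * 4.6
= 146.004 N


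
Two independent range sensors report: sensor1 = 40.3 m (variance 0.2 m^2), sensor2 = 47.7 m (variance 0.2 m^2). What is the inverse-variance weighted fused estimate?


w1 = (1/var1) / (1/var1 + 1/var2)
   = 5.0 / (5.0 + 5.0) = 0.5
w2 = 1 - w1 = 0.5
fused = w1*s1 + w2*s2 = 20.15 + 23.85
= 44.0 m


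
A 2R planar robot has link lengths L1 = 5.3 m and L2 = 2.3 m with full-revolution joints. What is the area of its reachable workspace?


r_max = L1 + L2 = 7.6 m
r_min = |L1 - L2| = 3.0 m
Area = pi*(r_max^2 - r_min^2)
= pi*(57.76 - 9.0)
= pi * 48.76
= 153.1841 m^2


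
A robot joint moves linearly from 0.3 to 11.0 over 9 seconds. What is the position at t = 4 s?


s = t/T = 4/9 = 0.4444
p(t) = p0 + (pf-p0)*s
= 0.3 + (11.0 - 0.3) * 0.4444
= 5.0556


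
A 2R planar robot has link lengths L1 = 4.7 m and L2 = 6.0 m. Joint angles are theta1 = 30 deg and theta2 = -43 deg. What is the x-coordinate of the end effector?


Convert angles to radians: theta1 = 0.5236, theta2 = -0.7505
x = L1*cos(theta1) + L2*cos(theta1+theta2)
x = 4.0703 + 5.8462
x = 9.9165


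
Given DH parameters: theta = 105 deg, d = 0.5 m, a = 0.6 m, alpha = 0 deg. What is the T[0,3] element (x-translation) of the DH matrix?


T[0,3] = a * cos(theta)
= 0.6 * cos(105 deg)
= 0.6 * -0.2588
= -0.1553


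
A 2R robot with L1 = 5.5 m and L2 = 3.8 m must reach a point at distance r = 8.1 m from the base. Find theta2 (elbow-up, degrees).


cos(theta2) = (r^2 - L1^2 - L2^2) / (2*L1*L2)
cos(theta2) = (65.61 - 30.25 - 14.44) / 41.8
cos(theta2) = 0.500478
theta2 = 59.9683 degrees


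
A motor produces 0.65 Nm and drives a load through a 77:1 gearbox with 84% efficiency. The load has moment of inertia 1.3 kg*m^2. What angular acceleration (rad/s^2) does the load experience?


tau_out = tau_motor * N * eta
= 0.65 * 77 * 0.84 = 42.042 Nm
alpha = tau_out / I = 42.042 / 1.3
= 32.34 rad/s^2


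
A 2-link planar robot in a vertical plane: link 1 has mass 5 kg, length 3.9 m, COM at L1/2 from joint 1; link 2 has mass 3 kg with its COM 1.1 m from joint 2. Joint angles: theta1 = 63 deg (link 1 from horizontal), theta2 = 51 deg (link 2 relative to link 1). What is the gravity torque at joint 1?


Horizontal distance from joint 1 to link-1 COM:
  x_c1 = (L1/2)*cos(t1) = 1.95 * 0.454 = 0.8853 m
Horizontal distance from joint 1 to link-2 COM:
  x_c2 = L1*cos(t1) + Lc2*cos(t1+t2)
       = 3.9*0.454 + 1.1*-0.4067 = 1.3232 m
tau1 = m1*g*x_c1 + m2*g*x_c2
     = 5*9.81*0.8853 + 3*9.81*1.3232
     = 43.4231 + 38.9404
     = 82.3634 Nm


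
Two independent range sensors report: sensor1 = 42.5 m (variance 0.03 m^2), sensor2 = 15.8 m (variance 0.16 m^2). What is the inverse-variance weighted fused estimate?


w1 = (1/var1) / (1/var1 + 1/var2)
   = 33.3333 / (33.3333 + 6.25) = 0.8421
w2 = 1 - w1 = 0.1579
fused = w1*s1 + w2*s2 = 35.7895 + 2.4947
= 38.2842 m


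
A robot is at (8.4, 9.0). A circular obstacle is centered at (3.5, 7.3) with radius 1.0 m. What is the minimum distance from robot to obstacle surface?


center_dist = sqrt((8.4-3.5)^2 + (9.0-7.3)^2)
= sqrt(24.01 + 2.89)
= 5.1865
min_dist = center_dist - radius = 5.1865 - 1.0 = 4.1865 m


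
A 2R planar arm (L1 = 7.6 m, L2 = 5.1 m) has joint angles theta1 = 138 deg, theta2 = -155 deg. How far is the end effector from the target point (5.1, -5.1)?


End effector via forward kinematics:
x = L1*cos(t1) + L2*cos(t1+t2) = -0.7707
y = L1*sin(t1) + L2*sin(t1+t2) = 3.5943
Distance to target:
d = sqrt((5.1 - -0.7707)^2 + (-5.1 - 3.5943)^2)
= sqrt(34.4657 + 75.5908)
= 10.4908 m


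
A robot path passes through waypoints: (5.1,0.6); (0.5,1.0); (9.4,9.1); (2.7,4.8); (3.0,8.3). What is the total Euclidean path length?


Segment lengths:
  seg1 = sqrt((-4.6)^2 + (0.4)^2) = 4.6174
  seg2 = sqrt((8.9)^2 + (8.1)^2) = 12.0341
  seg3 = sqrt((-6.7)^2 + (-4.3)^2) = 7.9612
  seg4 = sqrt((0.3)^2 + (3.5)^2) = 3.5128
Total = 28.1255


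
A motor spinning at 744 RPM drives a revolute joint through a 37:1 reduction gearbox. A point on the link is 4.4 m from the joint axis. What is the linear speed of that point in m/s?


omega_motor = 744 * 2*pi/60 = 77.9115 rad/s
omega_joint = omega_motor / 37 = 2.1057 rad/s
v = omega_joint * r = 2.1057 * 4.4
= 9.2652 m/s


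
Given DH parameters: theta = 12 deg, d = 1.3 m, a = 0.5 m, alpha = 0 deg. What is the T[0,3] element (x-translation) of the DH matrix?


T[0,3] = a * cos(theta)
= 0.5 * cos(12 deg)
= 0.5 * 0.9781
= 0.4891


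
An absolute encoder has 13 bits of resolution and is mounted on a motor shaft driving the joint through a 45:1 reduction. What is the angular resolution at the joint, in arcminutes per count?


counts = 2^13 = 8192
effective counts at joint = 8192 * 45 = 368640
resolution = 360*60 / 368640
= 0.0586 arcmin/count


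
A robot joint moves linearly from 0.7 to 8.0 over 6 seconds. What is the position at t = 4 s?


s = t/T = 4/6 = 0.6667
p(t) = p0 + (pf-p0)*s
= 0.7 + (8.0 - 0.7) * 0.6667
= 5.5667


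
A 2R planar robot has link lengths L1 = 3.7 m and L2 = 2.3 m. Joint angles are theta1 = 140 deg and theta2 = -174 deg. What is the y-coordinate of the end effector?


Convert angles to radians: theta1 = 2.4435, theta2 = -3.0369
y = L1*sin(theta1) + L2*sin(theta1+theta2)
y = 2.3783 + -1.2861
y = 1.0922


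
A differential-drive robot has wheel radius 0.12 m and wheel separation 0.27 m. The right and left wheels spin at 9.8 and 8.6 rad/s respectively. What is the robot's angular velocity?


vR = r*wR = 0.12*9.8 = 1.176 m/s
vL = r*wL = 0.12*8.6 = 1.032 m/s
v = (vR+vL)/2 = 1.104 m/s
omega = (vR-vL)/L = 0.5333 rad/s
angular velocity = 0.5333 rad/s


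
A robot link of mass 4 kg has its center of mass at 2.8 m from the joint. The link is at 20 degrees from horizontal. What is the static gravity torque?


tau = m*g*L*cos(angle)
= 4 * 9.81 * 2.8 * cos(20 deg)
= 4 * 9.81 * 2.8 * 0.9397
= 103.2459 Nm


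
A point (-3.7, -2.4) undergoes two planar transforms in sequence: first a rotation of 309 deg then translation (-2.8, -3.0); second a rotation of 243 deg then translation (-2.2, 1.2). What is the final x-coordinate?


After transform 1:
x1 = cos(309)*-3.7 - sin(309)*-2.4 + -2.8 = -6.9936
y1 = sin(309)*-3.7 + cos(309)*-2.4 + -3.0 = -1.6349
After transform 2:
x2 = cos(243)*-6.9936 - sin(243)*-1.6349 + -2.2
= -0.4817


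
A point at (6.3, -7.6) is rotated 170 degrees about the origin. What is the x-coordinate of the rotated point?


x' = x*cos(theta) - y*sin(theta)
cos(170 deg) = -0.9848, sin(170 deg) = 0.1736
x' = 6.3 * -0.9848 - -7.6 * 0.1736
= -6.2043 - -1.3197
= -4.8846


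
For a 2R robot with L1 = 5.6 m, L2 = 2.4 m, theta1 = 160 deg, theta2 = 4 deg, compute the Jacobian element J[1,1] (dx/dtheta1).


J[1,1] = -L1*sin(t1) - L2*sin(t1+t2)
= -5.6*sin(160) - 2.4*sin(164)
= -2.5768


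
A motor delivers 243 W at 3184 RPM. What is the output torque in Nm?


omega = 3184 * 2*pi/60 = 333.4277 rad/s
tau = P / omega = 243 / 333.4277
= 0.7288 Nm


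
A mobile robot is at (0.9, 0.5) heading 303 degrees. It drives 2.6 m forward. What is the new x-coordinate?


x_new = x0 + d*cos(theta)
= 0.9 + 2.6*cos(303)
= 0.9 + 1.4161
= 2.3161


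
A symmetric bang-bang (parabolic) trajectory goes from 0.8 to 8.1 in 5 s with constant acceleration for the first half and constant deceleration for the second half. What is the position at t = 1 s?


Symmetric rest-to-rest: each phase covers (pf-p0)/2 in time T/2. 0.5*a*(T/2)^2 = (pf-p0)/2 => a = 4*(pf-p0)/T^2
a = 4*(8.1-0.8)/5^2 = 1.168
t = 1 is in the acceleration phase (t <= T/2).
p = p0 + 0.5*a*t^2 = 0.8 + 0.5*1.168*1^2
= 1.384


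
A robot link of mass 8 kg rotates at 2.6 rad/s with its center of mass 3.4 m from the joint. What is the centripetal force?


F = m * omega^2 * r
= 8 * 2.6^2 * 3.4
= 8 * 6.76 * 3.4
= 183.872 N


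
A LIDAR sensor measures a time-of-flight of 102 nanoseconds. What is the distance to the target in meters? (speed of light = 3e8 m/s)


tof = 102 ns = 1.02e-07 s
dist = c * tof / 2
= 3e8 * 1.02e-07 / 2
= 15.3 m


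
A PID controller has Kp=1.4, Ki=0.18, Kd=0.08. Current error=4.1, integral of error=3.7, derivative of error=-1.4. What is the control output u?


u = Kp*e + Ki*int(e) + Kd*de/dt
= 1.4*4.1 + 0.18*3.7 + 0.08*(-1.4)
= 5.74 + 0.666 + -0.112
= 6.294


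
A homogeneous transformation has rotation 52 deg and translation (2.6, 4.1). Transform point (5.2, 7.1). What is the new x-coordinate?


x' = cos(theta)*px - sin(theta)*py + tx
= 0.6157*5.2 - 0.788*7.1 + 2.6
= 0.2066


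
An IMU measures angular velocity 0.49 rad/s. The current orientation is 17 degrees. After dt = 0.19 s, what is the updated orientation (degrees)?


delta_theta = w * dt = 0.49 * 0.19 = 0.0931 rad
= 5.3342 deg
theta_new = 17 + 5.3342 = 22.3342 deg


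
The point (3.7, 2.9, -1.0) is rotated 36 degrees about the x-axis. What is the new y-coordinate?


Rotation about x-axis: y' = y*cos(theta) - z*sin(theta)
= 2.9 * 0.809 - -1.0 * 0.5878
= 2.9339


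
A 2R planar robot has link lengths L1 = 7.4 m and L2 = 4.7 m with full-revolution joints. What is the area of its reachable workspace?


r_max = L1 + L2 = 12.1 m
r_min = |L1 - L2| = 2.7 m
Area = pi*(r_max^2 - r_min^2)
= pi*(146.41 - 7.29)
= pi * 139.12
= 437.0584 m^2


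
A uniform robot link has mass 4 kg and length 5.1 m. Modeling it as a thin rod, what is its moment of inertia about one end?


I = (1/3) * m * L^2
= (1/3) * 4 * 5.1^2
= 0.333333 * 4 * 26.01
= 34.68 kg*m^2


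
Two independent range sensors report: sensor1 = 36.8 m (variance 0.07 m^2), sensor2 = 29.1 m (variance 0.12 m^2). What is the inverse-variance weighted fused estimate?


w1 = (1/var1) / (1/var1 + 1/var2)
   = 14.2857 / (14.2857 + 8.3333) = 0.6316
w2 = 1 - w1 = 0.3684
fused = w1*s1 + w2*s2 = 23.2421 + 10.7211
= 33.9632 m


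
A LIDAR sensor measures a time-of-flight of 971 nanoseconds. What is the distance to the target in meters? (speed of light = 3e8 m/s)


tof = 971 ns = 9.71e-07 s
dist = c * tof / 2
= 3e8 * 9.71e-07 / 2
= 145.65 m


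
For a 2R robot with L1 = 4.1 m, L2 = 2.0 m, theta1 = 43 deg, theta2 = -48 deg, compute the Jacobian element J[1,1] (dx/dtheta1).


J[1,1] = -L1*sin(t1) - L2*sin(t1+t2)
= -4.1*sin(43) - 2.0*sin(-5)
= -2.6219


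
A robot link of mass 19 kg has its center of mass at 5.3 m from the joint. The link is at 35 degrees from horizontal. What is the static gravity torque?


tau = m*g*L*cos(angle)
= 19 * 9.81 * 5.3 * cos(35 deg)
= 19 * 9.81 * 5.3 * 0.8192
= 809.2133 Nm


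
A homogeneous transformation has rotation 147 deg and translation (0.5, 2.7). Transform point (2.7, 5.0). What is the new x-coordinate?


x' = cos(theta)*px - sin(theta)*py + tx
= -0.8387*2.7 - 0.5446*5.0 + 0.5
= -4.4876


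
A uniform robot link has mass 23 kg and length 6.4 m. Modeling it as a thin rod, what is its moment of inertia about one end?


I = (1/3) * m * L^2
= (1/3) * 23 * 6.4^2
= 0.333333 * 23 * 40.96
= 314.0267 kg*m^2


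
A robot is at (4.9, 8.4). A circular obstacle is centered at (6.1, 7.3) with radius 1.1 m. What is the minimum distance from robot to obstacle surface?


center_dist = sqrt((4.9-6.1)^2 + (8.4-7.3)^2)
= sqrt(1.44 + 1.21)
= 1.6279
min_dist = center_dist - radius = 1.6279 - 1.1 = 0.5279 m


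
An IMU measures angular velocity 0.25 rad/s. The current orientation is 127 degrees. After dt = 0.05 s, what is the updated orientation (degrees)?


delta_theta = w * dt = 0.25 * 0.05 = 0.0125 rad
= 0.7162 deg
theta_new = 127 + 0.7162 = 127.7162 deg


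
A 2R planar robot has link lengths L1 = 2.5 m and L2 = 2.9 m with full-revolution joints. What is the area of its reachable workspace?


r_max = L1 + L2 = 5.4 m
r_min = |L1 - L2| = 0.4 m
Area = pi*(r_max^2 - r_min^2)
= pi*(29.16 - 0.16)
= pi * 29.0
= 91.1062 m^2


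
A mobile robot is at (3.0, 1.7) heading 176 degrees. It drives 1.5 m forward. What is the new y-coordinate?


y_new = y0 + d*sin(theta)
= 1.7 + 1.5*sin(176)
= 1.7 + 0.1046
= 1.8046


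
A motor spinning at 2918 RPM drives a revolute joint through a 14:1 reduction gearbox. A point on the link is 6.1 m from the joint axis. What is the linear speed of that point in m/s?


omega_motor = 2918 * 2*pi/60 = 305.5722 rad/s
omega_joint = omega_motor / 14 = 21.8266 rad/s
v = omega_joint * r = 21.8266 * 6.1
= 133.1422 m/s


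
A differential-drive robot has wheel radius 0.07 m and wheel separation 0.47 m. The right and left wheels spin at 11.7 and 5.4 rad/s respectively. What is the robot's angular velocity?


vR = r*wR = 0.07*11.7 = 0.819 m/s
vL = r*wL = 0.07*5.4 = 0.378 m/s
v = (vR+vL)/2 = 0.5985 m/s
omega = (vR-vL)/L = 0.9383 rad/s
angular velocity = 0.9383 rad/s


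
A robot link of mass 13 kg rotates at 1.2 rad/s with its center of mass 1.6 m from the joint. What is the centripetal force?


F = m * omega^2 * r
= 13 * 1.2^2 * 1.6
= 13 * 1.44 * 1.6
= 29.952 N


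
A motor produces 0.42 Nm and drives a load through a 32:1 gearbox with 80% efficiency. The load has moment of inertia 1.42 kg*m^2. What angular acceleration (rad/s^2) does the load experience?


tau_out = tau_motor * N * eta
= 0.42 * 32 * 0.8 = 10.752 Nm
alpha = tau_out / I = 10.752 / 1.42
= 7.5718 rad/s^2


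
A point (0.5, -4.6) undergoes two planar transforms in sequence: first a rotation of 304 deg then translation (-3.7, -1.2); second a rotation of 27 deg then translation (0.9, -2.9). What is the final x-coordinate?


After transform 1:
x1 = cos(304)*0.5 - sin(304)*-4.6 + -3.7 = -7.234
y1 = sin(304)*0.5 + cos(304)*-4.6 + -1.2 = -4.1868
After transform 2:
x2 = cos(27)*-7.234 - sin(27)*-4.1868 + 0.9
= -3.6447


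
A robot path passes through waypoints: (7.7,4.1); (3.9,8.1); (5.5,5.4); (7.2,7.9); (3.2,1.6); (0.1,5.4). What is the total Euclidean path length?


Segment lengths:
  seg1 = sqrt((-3.8)^2 + (4.0)^2) = 5.5172
  seg2 = sqrt((1.6)^2 + (-2.7)^2) = 3.1385
  seg3 = sqrt((1.7)^2 + (2.5)^2) = 3.0232
  seg4 = sqrt((-4.0)^2 + (-6.3)^2) = 7.4626
  seg5 = sqrt((-3.1)^2 + (3.8)^2) = 4.9041
Total = 24.0456


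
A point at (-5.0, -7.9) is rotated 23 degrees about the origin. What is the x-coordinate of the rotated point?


x' = x*cos(theta) - y*sin(theta)
cos(23 deg) = 0.9205, sin(23 deg) = 0.3907
x' = -5.0 * 0.9205 - -7.9 * 0.3907
= -4.6025 - -3.0868
= -1.5157


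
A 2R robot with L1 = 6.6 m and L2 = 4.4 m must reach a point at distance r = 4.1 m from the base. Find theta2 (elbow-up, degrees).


cos(theta2) = (r^2 - L1^2 - L2^2) / (2*L1*L2)
cos(theta2) = (16.81 - 43.56 - 19.36) / 58.08
cos(theta2) = -0.793905
theta2 = 142.5519 degrees


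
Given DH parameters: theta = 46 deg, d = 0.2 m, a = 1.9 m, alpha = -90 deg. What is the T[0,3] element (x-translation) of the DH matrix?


T[0,3] = a * cos(theta)
= 1.9 * cos(46 deg)
= 1.9 * 0.6947
= 1.3199


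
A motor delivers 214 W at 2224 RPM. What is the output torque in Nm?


omega = 2224 * 2*pi/60 = 232.8967 rad/s
tau = P / omega = 214 / 232.8967
= 0.9189 Nm


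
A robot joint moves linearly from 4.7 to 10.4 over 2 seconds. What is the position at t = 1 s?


s = t/T = 1/2 = 0.5
p(t) = p0 + (pf-p0)*s
= 4.7 + (10.4 - 4.7) * 0.5
= 7.55


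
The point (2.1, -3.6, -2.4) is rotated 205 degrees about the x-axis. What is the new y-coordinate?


Rotation about x-axis: y' = y*cos(theta) - z*sin(theta)
= -3.6 * -0.9063 - -2.4 * -0.4226
= 2.2484


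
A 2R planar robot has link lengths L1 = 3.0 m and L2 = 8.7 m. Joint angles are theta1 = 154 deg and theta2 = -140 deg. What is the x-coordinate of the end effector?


Convert angles to radians: theta1 = 2.6878, theta2 = -2.4435
x = L1*cos(theta1) + L2*cos(theta1+theta2)
x = -2.6964 + 8.4416
x = 5.7452


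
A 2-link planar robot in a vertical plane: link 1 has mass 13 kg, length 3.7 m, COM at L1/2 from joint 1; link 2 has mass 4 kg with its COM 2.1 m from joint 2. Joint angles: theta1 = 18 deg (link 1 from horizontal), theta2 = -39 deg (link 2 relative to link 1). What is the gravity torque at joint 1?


Horizontal distance from joint 1 to link-1 COM:
  x_c1 = (L1/2)*cos(t1) = 1.85 * 0.9511 = 1.7595 m
Horizontal distance from joint 1 to link-2 COM:
  x_c2 = L1*cos(t1) + Lc2*cos(t1+t2)
       = 3.7*0.9511 + 2.1*0.9336 = 5.4794 m
tau1 = m1*g*x_c1 + m2*g*x_c2
     = 13*9.81*1.7595 + 4*9.81*5.4794
     = 224.3832 + 215.0128
     = 439.396 Nm


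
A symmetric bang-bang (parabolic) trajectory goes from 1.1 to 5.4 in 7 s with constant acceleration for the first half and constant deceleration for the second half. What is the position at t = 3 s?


Symmetric rest-to-rest: each phase covers (pf-p0)/2 in time T/2. 0.5*a*(T/2)^2 = (pf-p0)/2 => a = 4*(pf-p0)/T^2
a = 4*(5.4-1.1)/7^2 = 0.351
t = 3 is in the acceleration phase (t <= T/2).
p = p0 + 0.5*a*t^2 = 1.1 + 0.5*0.351*3^2
= 2.6796


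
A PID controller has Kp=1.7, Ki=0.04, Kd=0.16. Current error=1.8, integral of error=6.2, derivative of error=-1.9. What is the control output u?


u = Kp*e + Ki*int(e) + Kd*de/dt
= 1.7*1.8 + 0.04*6.2 + 0.16*(-1.9)
= 3.06 + 0.248 + -0.304
= 3.004


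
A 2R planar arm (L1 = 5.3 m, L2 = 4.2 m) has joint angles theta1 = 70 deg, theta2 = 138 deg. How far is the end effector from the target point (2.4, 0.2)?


End effector via forward kinematics:
x = L1*cos(t1) + L2*cos(t1+t2) = -1.8957
y = L1*sin(t1) + L2*sin(t1+t2) = 3.0086
Distance to target:
d = sqrt((2.4 - -1.8957)^2 + (0.2 - 3.0086)^2)
= sqrt(18.4528 + 7.8882)
= 5.1323 m


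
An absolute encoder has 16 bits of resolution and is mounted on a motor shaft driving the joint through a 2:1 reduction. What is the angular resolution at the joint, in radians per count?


counts = 2^16 = 65536
effective counts at joint = 65536 * 2 = 131072
resolution = 2*pi / 131072
= 4.7937e-05 rad/count


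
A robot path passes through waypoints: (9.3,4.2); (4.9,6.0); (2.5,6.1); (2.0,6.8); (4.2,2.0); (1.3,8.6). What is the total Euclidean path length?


Segment lengths:
  seg1 = sqrt((-4.4)^2 + (1.8)^2) = 4.7539
  seg2 = sqrt((-2.4)^2 + (0.1)^2) = 2.4021
  seg3 = sqrt((-0.5)^2 + (0.7)^2) = 0.8602
  seg4 = sqrt((2.2)^2 + (-4.8)^2) = 5.2802
  seg5 = sqrt((-2.9)^2 + (6.6)^2) = 7.209
Total = 20.5054


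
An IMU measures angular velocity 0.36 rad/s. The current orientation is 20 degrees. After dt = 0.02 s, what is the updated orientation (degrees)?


delta_theta = w * dt = 0.36 * 0.02 = 0.0072 rad
= 0.4125 deg
theta_new = 20 + 0.4125 = 20.4125 deg


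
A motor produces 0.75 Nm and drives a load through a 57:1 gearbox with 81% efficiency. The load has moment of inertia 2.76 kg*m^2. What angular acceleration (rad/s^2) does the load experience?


tau_out = tau_motor * N * eta
= 0.75 * 57 * 0.81 = 34.6275 Nm
alpha = tau_out / I = 34.6275 / 2.76
= 12.5462 rad/s^2


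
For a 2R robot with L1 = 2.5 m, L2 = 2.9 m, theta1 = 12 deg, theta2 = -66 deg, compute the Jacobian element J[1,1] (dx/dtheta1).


J[1,1] = -L1*sin(t1) - L2*sin(t1+t2)
= -2.5*sin(12) - 2.9*sin(-54)
= 1.8264


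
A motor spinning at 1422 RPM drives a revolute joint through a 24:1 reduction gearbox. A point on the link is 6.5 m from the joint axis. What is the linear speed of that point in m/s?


omega_motor = 1422 * 2*pi/60 = 148.9115 rad/s
omega_joint = omega_motor / 24 = 6.2046 rad/s
v = omega_joint * r = 6.2046 * 6.5
= 40.3302 m/s


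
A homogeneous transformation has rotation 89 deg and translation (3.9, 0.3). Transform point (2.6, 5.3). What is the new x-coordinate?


x' = cos(theta)*px - sin(theta)*py + tx
= 0.0175*2.6 - 0.9998*5.3 + 3.9
= -1.3538


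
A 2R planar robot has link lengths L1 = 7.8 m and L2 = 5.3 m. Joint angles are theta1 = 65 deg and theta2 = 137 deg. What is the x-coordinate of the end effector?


Convert angles to radians: theta1 = 1.1345, theta2 = 2.3911
x = L1*cos(theta1) + L2*cos(theta1+theta2)
x = 3.2964 + -4.9141
x = -1.6177


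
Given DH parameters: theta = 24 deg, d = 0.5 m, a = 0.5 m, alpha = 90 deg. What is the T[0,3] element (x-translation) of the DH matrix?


T[0,3] = a * cos(theta)
= 0.5 * cos(24 deg)
= 0.5 * 0.9135
= 0.4568


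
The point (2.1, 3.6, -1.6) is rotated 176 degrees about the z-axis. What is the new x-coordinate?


Rotation about z-axis: x' = x*cos(theta) - y*sin(theta)
= 2.1 * -0.9976 - 3.6 * 0.0698
= -2.346


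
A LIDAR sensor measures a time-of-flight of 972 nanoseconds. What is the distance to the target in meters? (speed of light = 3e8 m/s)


tof = 972 ns = 9.72e-07 s
dist = c * tof / 2
= 3e8 * 9.72e-07 / 2
= 145.8 m


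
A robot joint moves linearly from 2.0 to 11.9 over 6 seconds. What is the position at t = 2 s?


s = t/T = 2/6 = 0.3333
p(t) = p0 + (pf-p0)*s
= 2.0 + (11.9 - 2.0) * 0.3333
= 5.3


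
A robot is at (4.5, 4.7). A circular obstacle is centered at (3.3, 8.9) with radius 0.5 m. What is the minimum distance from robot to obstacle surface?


center_dist = sqrt((4.5-3.3)^2 + (4.7-8.9)^2)
= sqrt(1.44 + 17.64)
= 4.3681
min_dist = center_dist - radius = 4.3681 - 0.5 = 3.8681 m


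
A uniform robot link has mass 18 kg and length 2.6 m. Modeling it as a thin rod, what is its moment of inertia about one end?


I = (1/3) * m * L^2
= (1/3) * 18 * 2.6^2
= 0.333333 * 18 * 6.76
= 40.56 kg*m^2


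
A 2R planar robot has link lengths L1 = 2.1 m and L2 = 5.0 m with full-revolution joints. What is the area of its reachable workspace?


r_max = L1 + L2 = 7.1 m
r_min = |L1 - L2| = 2.9 m
Area = pi*(r_max^2 - r_min^2)
= pi*(50.41 - 8.41)
= pi * 42.0
= 131.9469 m^2


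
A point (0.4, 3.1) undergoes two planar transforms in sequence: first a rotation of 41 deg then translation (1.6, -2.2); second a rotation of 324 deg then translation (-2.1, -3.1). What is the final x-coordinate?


After transform 1:
x1 = cos(41)*0.4 - sin(41)*3.1 + 1.6 = -0.1319
y1 = sin(41)*0.4 + cos(41)*3.1 + -2.2 = 0.402
After transform 2:
x2 = cos(324)*-0.1319 - sin(324)*0.402 + -2.1
= -1.9704


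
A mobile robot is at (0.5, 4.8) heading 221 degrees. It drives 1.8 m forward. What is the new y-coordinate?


y_new = y0 + d*sin(theta)
= 4.8 + 1.8*sin(221)
= 4.8 + -1.1809
= 3.6191


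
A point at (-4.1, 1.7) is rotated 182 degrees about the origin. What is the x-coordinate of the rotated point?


x' = x*cos(theta) - y*sin(theta)
cos(182 deg) = -0.9994, sin(182 deg) = -0.0349
x' = -4.1 * -0.9994 - 1.7 * -0.0349
= 4.0975 - -0.0593
= 4.1568


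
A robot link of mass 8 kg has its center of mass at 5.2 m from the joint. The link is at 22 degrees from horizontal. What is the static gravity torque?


tau = m*g*L*cos(angle)
= 8 * 9.81 * 5.2 * cos(22 deg)
= 8 * 9.81 * 5.2 * 0.9272
= 378.38 Nm


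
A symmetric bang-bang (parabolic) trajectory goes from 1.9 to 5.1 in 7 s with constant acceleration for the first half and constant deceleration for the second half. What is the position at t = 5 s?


Symmetric rest-to-rest: each phase covers (pf-p0)/2 in time T/2. 0.5*a*(T/2)^2 = (pf-p0)/2 => a = 4*(pf-p0)/T^2
a = 4*(5.1-1.9)/7^2 = 0.2612
t = 5 is in the deceleration phase (t > T/2).
p = pf - 0.5*a*(T-t)^2 = 5.1 - 0.5*0.2612*2^2
= 4.5776


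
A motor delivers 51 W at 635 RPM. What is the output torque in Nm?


omega = 635 * 2*pi/60 = 66.497 rad/s
tau = P / omega = 51 / 66.497
= 0.767 Nm


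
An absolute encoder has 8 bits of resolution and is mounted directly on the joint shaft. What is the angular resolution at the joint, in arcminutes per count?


counts = 2^8 = 256
resolution = 360*60 / 256
= 84.375 arcmin/count


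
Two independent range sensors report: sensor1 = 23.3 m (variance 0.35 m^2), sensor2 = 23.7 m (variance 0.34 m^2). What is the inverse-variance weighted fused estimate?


w1 = (1/var1) / (1/var1 + 1/var2)
   = 2.8571 / (2.8571 + 2.9412) = 0.4928
w2 = 1 - w1 = 0.5072
fused = w1*s1 + w2*s2 = 11.4812 + 12.0217
= 23.5029 m


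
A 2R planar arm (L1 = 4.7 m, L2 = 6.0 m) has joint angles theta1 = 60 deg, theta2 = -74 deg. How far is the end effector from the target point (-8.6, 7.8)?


End effector via forward kinematics:
x = L1*cos(t1) + L2*cos(t1+t2) = 8.1718
y = L1*sin(t1) + L2*sin(t1+t2) = 2.6188
Distance to target:
d = sqrt((-8.6 - 8.1718)^2 + (7.8 - 2.6188)^2)
= sqrt(281.2924 + 26.845)
= 17.5538 m


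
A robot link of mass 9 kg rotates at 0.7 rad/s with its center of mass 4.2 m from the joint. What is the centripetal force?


F = m * omega^2 * r
= 9 * 0.7^2 * 4.2
= 9 * 0.49 * 4.2
= 18.522 N


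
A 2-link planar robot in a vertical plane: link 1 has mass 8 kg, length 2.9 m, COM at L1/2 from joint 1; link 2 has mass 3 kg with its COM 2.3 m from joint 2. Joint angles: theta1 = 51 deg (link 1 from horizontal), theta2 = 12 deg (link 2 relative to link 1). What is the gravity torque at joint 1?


Horizontal distance from joint 1 to link-1 COM:
  x_c1 = (L1/2)*cos(t1) = 1.45 * 0.6293 = 0.9125 m
Horizontal distance from joint 1 to link-2 COM:
  x_c2 = L1*cos(t1) + Lc2*cos(t1+t2)
       = 2.9*0.6293 + 2.3*0.454 = 2.8692 m
tau1 = m1*g*x_c1 + m2*g*x_c2
     = 8*9.81*0.9125 + 3*9.81*2.8692
     = 71.6141 + 84.4408
     = 156.0549 Nm


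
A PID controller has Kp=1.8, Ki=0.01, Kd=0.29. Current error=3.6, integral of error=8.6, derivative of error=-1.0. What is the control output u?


u = Kp*e + Ki*int(e) + Kd*de/dt
= 1.8*3.6 + 0.01*8.6 + 0.29*(-1.0)
= 6.48 + 0.086 + -0.29
= 6.276


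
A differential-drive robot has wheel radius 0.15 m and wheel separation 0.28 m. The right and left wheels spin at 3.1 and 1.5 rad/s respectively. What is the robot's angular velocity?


vR = r*wR = 0.15*3.1 = 0.465 m/s
vL = r*wL = 0.15*1.5 = 0.225 m/s
v = (vR+vL)/2 = 0.345 m/s
omega = (vR-vL)/L = 0.8571 rad/s
angular velocity = 0.8571 rad/s


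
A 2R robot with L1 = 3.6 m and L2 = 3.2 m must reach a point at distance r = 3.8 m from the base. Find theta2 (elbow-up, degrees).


cos(theta2) = (r^2 - L1^2 - L2^2) / (2*L1*L2)
cos(theta2) = (14.44 - 12.96 - 10.24) / 23.04
cos(theta2) = -0.380208
theta2 = 112.3466 degrees


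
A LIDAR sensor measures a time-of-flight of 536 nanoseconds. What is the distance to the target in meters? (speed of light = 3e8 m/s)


tof = 536 ns = 5.36e-07 s
dist = c * tof / 2
= 3e8 * 5.36e-07 / 2
= 80.4 m


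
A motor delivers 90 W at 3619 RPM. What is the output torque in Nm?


omega = 3619 * 2*pi/60 = 378.9808 rad/s
tau = P / omega = 90 / 378.9808
= 0.2375 Nm


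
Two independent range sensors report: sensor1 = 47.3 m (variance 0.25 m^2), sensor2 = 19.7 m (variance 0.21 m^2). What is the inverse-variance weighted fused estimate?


w1 = (1/var1) / (1/var1 + 1/var2)
   = 4.0 / (4.0 + 4.7619) = 0.4565
w2 = 1 - w1 = 0.5435
fused = w1*s1 + w2*s2 = 21.5935 + 10.7065
= 32.3 m


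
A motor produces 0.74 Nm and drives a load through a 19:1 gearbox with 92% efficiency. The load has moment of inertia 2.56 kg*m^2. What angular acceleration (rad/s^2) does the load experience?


tau_out = tau_motor * N * eta
= 0.74 * 19 * 0.92 = 12.9352 Nm
alpha = tau_out / I = 12.9352 / 2.56
= 5.0528 rad/s^2


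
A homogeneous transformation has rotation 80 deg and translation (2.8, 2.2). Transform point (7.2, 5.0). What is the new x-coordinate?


x' = cos(theta)*px - sin(theta)*py + tx
= 0.1736*7.2 - 0.9848*5.0 + 2.8
= -0.8738


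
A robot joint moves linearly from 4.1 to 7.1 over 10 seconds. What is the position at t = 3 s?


s = t/T = 3/10 = 0.3
p(t) = p0 + (pf-p0)*s
= 4.1 + (7.1 - 4.1) * 0.3
= 5.0


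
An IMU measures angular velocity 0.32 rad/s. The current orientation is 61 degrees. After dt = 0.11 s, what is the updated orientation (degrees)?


delta_theta = w * dt = 0.32 * 0.11 = 0.0352 rad
= 2.0168 deg
theta_new = 61 + 2.0168 = 63.0168 deg


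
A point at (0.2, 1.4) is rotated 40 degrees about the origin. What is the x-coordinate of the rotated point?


x' = x*cos(theta) - y*sin(theta)
cos(40 deg) = 0.766, sin(40 deg) = 0.6428
x' = 0.2 * 0.766 - 1.4 * 0.6428
= 0.1532 - 0.8999
= -0.7467


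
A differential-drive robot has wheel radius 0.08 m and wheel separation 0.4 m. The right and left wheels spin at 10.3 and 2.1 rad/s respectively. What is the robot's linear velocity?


vR = r*wR = 0.08*10.3 = 0.824 m/s
vL = r*wL = 0.08*2.1 = 0.168 m/s
v = (vR+vL)/2 = 0.496 m/s
omega = (vR-vL)/L = 1.64 rad/s
linear velocity = 0.496 m/s


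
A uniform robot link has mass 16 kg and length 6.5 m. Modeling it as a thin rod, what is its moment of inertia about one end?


I = (1/3) * m * L^2
= (1/3) * 16 * 6.5^2
= 0.333333 * 16 * 42.25
= 225.3333 kg*m^2


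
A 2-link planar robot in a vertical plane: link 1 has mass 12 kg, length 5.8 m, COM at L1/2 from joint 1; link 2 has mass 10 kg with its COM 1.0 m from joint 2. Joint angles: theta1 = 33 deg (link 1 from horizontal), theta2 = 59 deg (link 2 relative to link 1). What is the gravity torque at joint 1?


Horizontal distance from joint 1 to link-1 COM:
  x_c1 = (L1/2)*cos(t1) = 2.9 * 0.8387 = 2.4321 m
Horizontal distance from joint 1 to link-2 COM:
  x_c2 = L1*cos(t1) + Lc2*cos(t1+t2)
       = 5.8*0.8387 + 1.0*-0.0349 = 4.8294 m
tau1 = m1*g*x_c1 + m2*g*x_c2
     = 12*9.81*2.4321 + 10*9.81*4.8294
     = 286.3121 + 473.7631
     = 760.0752 Nm


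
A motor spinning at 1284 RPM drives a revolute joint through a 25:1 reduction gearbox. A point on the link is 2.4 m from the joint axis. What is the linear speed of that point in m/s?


omega_motor = 1284 * 2*pi/60 = 134.4602 rad/s
omega_joint = omega_motor / 25 = 5.3784 rad/s
v = omega_joint * r = 5.3784 * 2.4
= 12.9082 m/s


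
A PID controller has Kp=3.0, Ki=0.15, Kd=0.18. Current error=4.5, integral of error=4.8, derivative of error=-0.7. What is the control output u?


u = Kp*e + Ki*int(e) + Kd*de/dt
= 3.0*4.5 + 0.15*4.8 + 0.18*(-0.7)
= 13.5 + 0.72 + -0.126
= 14.094


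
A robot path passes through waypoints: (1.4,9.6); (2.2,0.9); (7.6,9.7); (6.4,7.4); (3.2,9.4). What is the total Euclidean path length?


Segment lengths:
  seg1 = sqrt((0.8)^2 + (-8.7)^2) = 8.7367
  seg2 = sqrt((5.4)^2 + (8.8)^2) = 10.3247
  seg3 = sqrt((-1.2)^2 + (-2.3)^2) = 2.5942
  seg4 = sqrt((-3.2)^2 + (2.0)^2) = 3.7736
Total = 25.4292


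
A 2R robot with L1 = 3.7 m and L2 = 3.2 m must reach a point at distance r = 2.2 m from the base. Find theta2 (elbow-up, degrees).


cos(theta2) = (r^2 - L1^2 - L2^2) / (2*L1*L2)
cos(theta2) = (4.84 - 13.69 - 10.24) / 23.68
cos(theta2) = -0.806166
theta2 = 143.723 degrees


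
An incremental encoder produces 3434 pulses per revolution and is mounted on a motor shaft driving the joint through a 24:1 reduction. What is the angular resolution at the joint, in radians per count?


counts per rev = 3434
effective counts at joint = 3434 * 24 = 82416
resolution = 2*pi / 82416
= 7.6237e-05 rad/count


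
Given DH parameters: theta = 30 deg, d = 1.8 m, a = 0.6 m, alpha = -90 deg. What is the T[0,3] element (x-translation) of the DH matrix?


T[0,3] = a * cos(theta)
= 0.6 * cos(30 deg)
= 0.6 * 0.866
= 0.5196


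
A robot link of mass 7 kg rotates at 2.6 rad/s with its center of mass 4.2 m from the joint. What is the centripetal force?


F = m * omega^2 * r
= 7 * 2.6^2 * 4.2
= 7 * 6.76 * 4.2
= 198.744 N


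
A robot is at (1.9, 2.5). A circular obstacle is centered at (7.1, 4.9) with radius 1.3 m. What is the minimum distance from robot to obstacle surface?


center_dist = sqrt((1.9-7.1)^2 + (2.5-4.9)^2)
= sqrt(27.04 + 5.76)
= 5.7271
min_dist = center_dist - radius = 5.7271 - 1.3 = 4.4271 m


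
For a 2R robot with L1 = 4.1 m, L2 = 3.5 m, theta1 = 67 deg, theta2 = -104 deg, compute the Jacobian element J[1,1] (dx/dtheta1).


J[1,1] = -L1*sin(t1) - L2*sin(t1+t2)
= -4.1*sin(67) - 3.5*sin(-37)
= -1.6677


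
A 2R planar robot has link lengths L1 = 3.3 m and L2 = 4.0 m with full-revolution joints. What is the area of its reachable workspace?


r_max = L1 + L2 = 7.3 m
r_min = |L1 - L2| = 0.7 m
Area = pi*(r_max^2 - r_min^2)
= pi*(53.29 - 0.49)
= pi * 52.8
= 165.8761 m^2
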